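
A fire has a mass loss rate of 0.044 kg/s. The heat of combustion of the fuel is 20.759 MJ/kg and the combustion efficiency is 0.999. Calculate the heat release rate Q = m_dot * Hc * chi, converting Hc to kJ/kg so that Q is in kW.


Hc = 20.759 MJ/kg = 20.759 * 1000 kJ/kg = 20759 kJ/kg
Q = 0.044 kg/s * 20759 kJ/kg * 0.999 = 912.48 kW

912.48 kW


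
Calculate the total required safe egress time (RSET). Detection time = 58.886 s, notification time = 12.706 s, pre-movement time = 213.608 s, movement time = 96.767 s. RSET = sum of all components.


Total = 58.886 + 12.706 + 213.608 + 96.767 = 381.967 s

381.967 s


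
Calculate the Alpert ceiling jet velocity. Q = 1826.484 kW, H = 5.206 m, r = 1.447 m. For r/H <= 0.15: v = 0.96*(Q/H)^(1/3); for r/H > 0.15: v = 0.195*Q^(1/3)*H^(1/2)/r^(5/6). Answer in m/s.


r/H = 1.447 / 5.206 = 0.27795
r/H > 0.15, so v = 0.195*Q^(1/3)*H^(1/2)/r^(5/6)
Q^(1/3) = 12.224
H^(1/2) = 2.2817
r^(5/6) = 1.3606
v = 0.195 * 12.224 * 2.2817 / 1.3606 = 3.9973 m/s

3.9973 m/s


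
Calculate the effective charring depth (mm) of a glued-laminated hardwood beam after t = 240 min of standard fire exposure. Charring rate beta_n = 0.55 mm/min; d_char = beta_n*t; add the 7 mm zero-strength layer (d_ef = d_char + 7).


d_char = 0.55 * 240 = 132 mm
d_ef = 132 + 1.0*7 = 139 mm

139 mm


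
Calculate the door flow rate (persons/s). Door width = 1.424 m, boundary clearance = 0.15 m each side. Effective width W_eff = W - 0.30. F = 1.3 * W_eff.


W_eff = 1.424 - 0.30 = 1.124 m
F = 1.3 * 1.124 = 1.4612 persons/s

1.4612 persons/s


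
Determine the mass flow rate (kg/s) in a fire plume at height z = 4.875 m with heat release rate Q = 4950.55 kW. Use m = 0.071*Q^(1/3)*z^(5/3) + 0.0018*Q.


Q^(1/3) = 17.043
z^(5/3) = 14.016
First term = 0.071 * 17.043 * 14.016 = 16.960
Second term = 0.0018 * 4950.55 = 8.9110
m = 25.871 kg/s

25.871 kg/s


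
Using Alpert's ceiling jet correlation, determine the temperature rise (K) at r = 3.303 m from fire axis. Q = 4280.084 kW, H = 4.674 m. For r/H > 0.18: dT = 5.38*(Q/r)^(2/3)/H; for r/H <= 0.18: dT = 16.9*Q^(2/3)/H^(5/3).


r/H = 3.303 / 4.674 = 0.70668
r/H > 0.18, so dT = 5.38*(Q/r)^(2/3)/H
Q/r = 1295.8
(Q/r)^(2/3) = 118.86
dT = 5.38 * 118.86 / 4.674 = 136.81 K

136.81 K


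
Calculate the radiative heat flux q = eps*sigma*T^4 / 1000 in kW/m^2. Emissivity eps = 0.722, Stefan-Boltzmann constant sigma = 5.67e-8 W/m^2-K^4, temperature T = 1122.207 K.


T^4 = 1.5860e+12
q = 0.722 * 5.67e-8 * 1.5860e+12 / 1000 = 64.925 kW/m^2

64.925 kW/m^2


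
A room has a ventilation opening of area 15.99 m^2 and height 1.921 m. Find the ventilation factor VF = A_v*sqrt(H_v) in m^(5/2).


sqrt(H_v) = 1.3860
VF = 15.99 * 1.3860 = 22.162 m^(5/2)

22.162 m^(5/2)


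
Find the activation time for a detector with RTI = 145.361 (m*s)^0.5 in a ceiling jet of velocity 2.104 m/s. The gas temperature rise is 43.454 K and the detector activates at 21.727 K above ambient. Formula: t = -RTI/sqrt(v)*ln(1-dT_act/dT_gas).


dT_act/dT_gas = 0.5
ln(1 - 0.5) = -0.69315
t = -145.361 / sqrt(2.104) * -0.69315 = 69.463 s

69.463 s


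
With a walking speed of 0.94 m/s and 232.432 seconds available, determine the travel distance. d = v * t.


d = 0.94 * 232.432 = 218.49 m

218.49 m


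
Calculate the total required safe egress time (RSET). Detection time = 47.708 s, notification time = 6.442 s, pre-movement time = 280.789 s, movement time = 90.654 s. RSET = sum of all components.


Total = 47.708 + 6.442 + 280.789 + 90.654 = 425.593 s

425.593 s


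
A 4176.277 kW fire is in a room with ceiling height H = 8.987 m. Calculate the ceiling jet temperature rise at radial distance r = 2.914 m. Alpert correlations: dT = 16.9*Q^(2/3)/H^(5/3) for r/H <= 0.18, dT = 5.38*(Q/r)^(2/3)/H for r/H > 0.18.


r/H = 2.914 / 8.987 = 0.32425
r/H > 0.18, so dT = 5.38*(Q/r)^(2/3)/H
Q/r = 1433.2
(Q/r)^(2/3) = 127.12
dT = 5.38 * 127.12 / 8.987 = 76.097 K

76.097 K


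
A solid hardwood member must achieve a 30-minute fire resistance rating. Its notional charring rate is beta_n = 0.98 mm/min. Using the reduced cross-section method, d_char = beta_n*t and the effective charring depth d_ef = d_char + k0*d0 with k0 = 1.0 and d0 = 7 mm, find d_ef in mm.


d_char = 0.98 * 30 = 29.4 mm
d_ef = 29.4 + 1.0*7 = 36.4 mm

36.4 mm


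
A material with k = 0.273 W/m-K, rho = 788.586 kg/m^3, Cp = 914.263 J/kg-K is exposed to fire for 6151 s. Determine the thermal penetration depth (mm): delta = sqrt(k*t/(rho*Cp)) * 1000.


alpha = 0.273 / (788.586 * 914.263) = 3.7865e-07 m^2/s
alpha * t = 0.0023291
delta = sqrt(0.0023291) * 1000 = 48.261 mm

48.261 mm


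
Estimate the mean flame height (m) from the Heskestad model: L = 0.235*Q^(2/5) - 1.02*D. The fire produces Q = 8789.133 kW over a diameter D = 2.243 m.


Q^(2/5) = 37.808
0.235 * Q^(2/5) = 8.8848
1.02 * D = 2.2879
L = 6.5969 m

6.5969 m


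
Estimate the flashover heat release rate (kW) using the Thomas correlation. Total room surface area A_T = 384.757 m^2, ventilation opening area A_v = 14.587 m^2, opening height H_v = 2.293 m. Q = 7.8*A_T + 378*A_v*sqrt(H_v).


7.8*A_T = 3001.1
sqrt(H_v) = 1.5143
378*A_v*sqrt(H_v) = 8349.5
Q = 3001.1 + 8349.5 = 11351 kW

11351 kW


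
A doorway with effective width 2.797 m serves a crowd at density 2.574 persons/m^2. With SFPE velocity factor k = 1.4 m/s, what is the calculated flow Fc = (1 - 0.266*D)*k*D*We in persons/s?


1 - 0.266*D = 1 - 0.266*2.574 = 0.31532
Fs = 0.31532 * 1.4 * 2.574 = 1.1363 persons/(s*m)
Fc = 1.1363 * 2.797 = 3.1782 persons/s

3.1782 persons/s


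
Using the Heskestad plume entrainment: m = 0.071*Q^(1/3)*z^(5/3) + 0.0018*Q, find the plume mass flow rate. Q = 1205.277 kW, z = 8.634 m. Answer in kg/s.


Q^(1/3) = 10.642
z^(5/3) = 36.337
First term = 0.071 * 10.642 * 36.337 = 27.456
Second term = 0.0018 * 1205.277 = 2.1695
m = 29.626 kg/s

29.626 kg/s


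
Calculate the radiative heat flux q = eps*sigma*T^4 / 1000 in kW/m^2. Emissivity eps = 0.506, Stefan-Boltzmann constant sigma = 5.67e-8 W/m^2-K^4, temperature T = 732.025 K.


T^4 = 2.8715e+11
q = 0.506 * 5.67e-8 * 2.8715e+11 / 1000 = 8.2383 kW/m^2

8.2383 kW/m^2


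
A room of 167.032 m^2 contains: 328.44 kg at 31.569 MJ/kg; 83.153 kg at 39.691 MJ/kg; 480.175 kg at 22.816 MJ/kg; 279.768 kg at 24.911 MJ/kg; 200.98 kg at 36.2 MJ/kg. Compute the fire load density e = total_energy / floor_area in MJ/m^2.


Total energy = 328.44*31.569 + 83.153*39.691 + 480.175*22.816 + 279.768*24.911 + 200.98*36.2
= 10368.52 + 3300.426 + 10955.67 + 6969.301 + 7275.476
= 38869.40 MJ
e = 38869.40 / 167.032 = 232.71 MJ/m^2

232.71 MJ/m^2


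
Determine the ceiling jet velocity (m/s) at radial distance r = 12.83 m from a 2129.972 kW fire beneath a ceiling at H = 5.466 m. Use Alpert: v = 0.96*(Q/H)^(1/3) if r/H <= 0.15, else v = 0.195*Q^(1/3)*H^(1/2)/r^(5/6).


r/H = 12.83 / 5.466 = 2.3472
r/H > 0.15, so v = 0.195*Q^(1/3)*H^(1/2)/r^(5/6)
Q^(1/3) = 12.866
H^(1/2) = 2.3379
r^(5/6) = 8.3854
v = 0.195 * 12.866 * 2.3379 / 8.3854 = 0.69953 m/s

0.69953 m/s


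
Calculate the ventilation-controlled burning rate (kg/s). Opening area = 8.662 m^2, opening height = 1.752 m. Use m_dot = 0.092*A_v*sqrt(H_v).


sqrt(H_v) = 1.3236
m_dot = 0.092 * 8.662 * 1.3236 = 1.0548 kg/s

1.0548 kg/s


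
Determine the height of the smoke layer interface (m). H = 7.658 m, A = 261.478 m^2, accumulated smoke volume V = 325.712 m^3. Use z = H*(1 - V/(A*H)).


V/(A*H) = 0.16266
1 - 0.16266 = 0.83734
z = 7.658 * 0.83734 = 6.4123 m

6.4123 m


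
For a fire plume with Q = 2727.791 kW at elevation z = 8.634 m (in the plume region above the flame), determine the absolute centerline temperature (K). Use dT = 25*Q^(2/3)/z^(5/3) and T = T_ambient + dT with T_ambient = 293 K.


Q^(2/3) = 195.23
z^(5/3) = 36.337
dT = 25 * 195.23 / 36.337 = 134.32 K
T = 293 + 134.32 = 427.32 K

427.32 K


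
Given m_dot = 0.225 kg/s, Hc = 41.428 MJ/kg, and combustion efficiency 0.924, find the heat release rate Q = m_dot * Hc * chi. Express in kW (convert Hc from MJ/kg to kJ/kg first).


Hc = 41.428 MJ/kg = 41.428 * 1000 kJ/kg = 41428 kJ/kg
Q = 0.225 kg/s * 41428 kJ/kg * 0.924 = 8612.9 kW

8612.9 kW


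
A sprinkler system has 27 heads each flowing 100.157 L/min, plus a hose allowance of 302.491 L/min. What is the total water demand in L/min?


Sprinkler demand = 27 * 100.157 = 2704.239 L/min
Total = 2704.239 + 302.491 = 3006.73 L/min

3006.73 L/min


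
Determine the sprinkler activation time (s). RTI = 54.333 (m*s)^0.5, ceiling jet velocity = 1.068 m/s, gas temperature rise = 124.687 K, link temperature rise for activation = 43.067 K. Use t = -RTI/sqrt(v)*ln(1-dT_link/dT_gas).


dT_link/dT_gas = 0.34540
ln(1 - 0.34540) = -0.42373
t = -54.333 / sqrt(1.068) * -0.42373 = 22.278 s

22.278 s


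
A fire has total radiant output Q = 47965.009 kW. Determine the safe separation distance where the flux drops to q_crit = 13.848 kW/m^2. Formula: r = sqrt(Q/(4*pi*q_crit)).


4*pi*q_crit = 174.02
Q/(4*pi*q_crit) = 275.63
r = sqrt(275.63) = 16.602 m

16.602 m


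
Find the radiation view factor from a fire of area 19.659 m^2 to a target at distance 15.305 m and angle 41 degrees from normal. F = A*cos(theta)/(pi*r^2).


cos(41 deg) = 0.75471
pi*r^2 = 735.90
F = 19.659 * 0.75471 / 735.90 = 0.020162

0.020162


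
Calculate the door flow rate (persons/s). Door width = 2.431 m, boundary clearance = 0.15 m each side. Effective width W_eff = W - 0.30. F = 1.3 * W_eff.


W_eff = 2.431 - 0.30 = 2.131 m
F = 1.3 * 2.131 = 2.7703 persons/s

2.7703 persons/s


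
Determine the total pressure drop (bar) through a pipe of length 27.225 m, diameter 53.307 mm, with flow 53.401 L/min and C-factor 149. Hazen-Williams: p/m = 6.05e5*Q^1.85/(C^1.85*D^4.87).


Q^1.85 = 1570.2
C^1.85 = 10481
D^4.87 = 2.5671e+08
p/m = 0.00035309 bar/m
p_total = 0.00035309 * 27.225 = 0.0096129 bar

0.0096129 bar


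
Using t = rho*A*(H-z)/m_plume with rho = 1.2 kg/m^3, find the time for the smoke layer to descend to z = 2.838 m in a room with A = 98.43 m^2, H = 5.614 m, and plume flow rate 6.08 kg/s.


H - z = 2.776 m
t = 1.2 * 98.43 * 2.776 / 6.08 = 53.929 s

53.929 s


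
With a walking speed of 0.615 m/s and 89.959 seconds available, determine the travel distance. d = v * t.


d = 0.615 * 89.959 = 55.325 m

55.325 m


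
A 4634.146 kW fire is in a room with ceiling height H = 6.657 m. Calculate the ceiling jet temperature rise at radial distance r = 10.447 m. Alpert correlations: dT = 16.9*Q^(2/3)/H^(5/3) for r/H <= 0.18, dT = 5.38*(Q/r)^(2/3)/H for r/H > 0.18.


r/H = 10.447 / 6.657 = 1.5693
r/H > 0.18, so dT = 5.38*(Q/r)^(2/3)/H
Q/r = 443.59
(Q/r)^(2/3) = 58.164
dT = 5.38 * 58.164 / 6.657 = 47.006 K

47.006 K


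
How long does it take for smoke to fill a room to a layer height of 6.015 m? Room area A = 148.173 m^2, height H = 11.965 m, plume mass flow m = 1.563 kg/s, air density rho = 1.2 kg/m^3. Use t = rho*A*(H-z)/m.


H - z = 5.95 m
t = 1.2 * 148.173 * 5.95 / 1.563 = 676.87 s

676.87 s


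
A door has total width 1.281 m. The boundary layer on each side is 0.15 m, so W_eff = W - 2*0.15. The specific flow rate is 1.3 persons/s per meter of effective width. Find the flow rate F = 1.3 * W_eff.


W_eff = 1.281 - 0.30 = 0.981 m
F = 1.3 * 0.981 = 1.2753 persons/s

1.2753 persons/s


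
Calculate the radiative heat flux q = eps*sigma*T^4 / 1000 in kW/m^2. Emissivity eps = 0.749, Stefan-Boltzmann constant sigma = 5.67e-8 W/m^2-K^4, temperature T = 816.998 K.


T^4 = 4.4554e+11
q = 0.749 * 5.67e-8 * 4.4554e+11 / 1000 = 18.921 kW/m^2

18.921 kW/m^2


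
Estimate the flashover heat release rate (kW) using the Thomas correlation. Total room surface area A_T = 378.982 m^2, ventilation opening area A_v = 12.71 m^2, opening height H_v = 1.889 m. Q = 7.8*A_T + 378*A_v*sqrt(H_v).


7.8*A_T = 2956.1
sqrt(H_v) = 1.3744
378*A_v*sqrt(H_v) = 6603.2
Q = 2956.1 + 6603.2 = 9559.2 kW

9559.2 kW


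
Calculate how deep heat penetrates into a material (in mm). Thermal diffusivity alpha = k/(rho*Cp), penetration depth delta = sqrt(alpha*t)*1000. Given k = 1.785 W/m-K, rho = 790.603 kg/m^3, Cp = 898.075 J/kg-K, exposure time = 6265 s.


alpha = 1.785 / (790.603 * 898.075) = 2.5140e-06 m^2/s
alpha * t = 0.015750
delta = sqrt(0.015750) * 1000 = 125.50 mm

125.50 mm


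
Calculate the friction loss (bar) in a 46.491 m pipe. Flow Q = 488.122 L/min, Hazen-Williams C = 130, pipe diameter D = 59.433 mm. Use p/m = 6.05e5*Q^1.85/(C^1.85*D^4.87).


Q^1.85 = 94141
C^1.85 = 8143.2
D^4.87 = 4.3603e+08
p/m = 0.016041 bar/m
p_total = 0.016041 * 46.491 = 0.74575 bar

0.74575 bar


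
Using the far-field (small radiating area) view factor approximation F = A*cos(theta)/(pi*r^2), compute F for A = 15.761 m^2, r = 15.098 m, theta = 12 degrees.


cos(12 deg) = 0.97815
pi*r^2 = 716.12
F = 15.761 * 0.97815 / 716.12 = 0.021528

0.021528


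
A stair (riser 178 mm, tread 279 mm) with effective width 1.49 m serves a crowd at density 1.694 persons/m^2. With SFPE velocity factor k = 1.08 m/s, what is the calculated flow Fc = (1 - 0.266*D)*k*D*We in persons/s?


1 - 0.266*D = 1 - 0.266*1.694 = 0.54940
Fs = 0.54940 * 1.08 * 1.694 = 1.0051 persons/(s*m)
Fc = 1.0051 * 1.49 = 1.4976 persons/s

1.4976 persons/s


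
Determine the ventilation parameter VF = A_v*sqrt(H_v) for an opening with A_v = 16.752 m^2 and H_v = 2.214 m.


sqrt(H_v) = 1.4880
VF = 16.752 * 1.4880 = 24.926 m^(5/2)

24.926 m^(5/2)


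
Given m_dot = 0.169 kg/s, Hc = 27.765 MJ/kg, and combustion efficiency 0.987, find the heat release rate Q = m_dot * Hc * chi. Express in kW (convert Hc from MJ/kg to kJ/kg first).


Hc = 27.765 MJ/kg = 27.765 * 1000 kJ/kg = 27765 kJ/kg
Q = 0.169 kg/s * 27765 kJ/kg * 0.987 = 4631.3 kW

4631.3 kW


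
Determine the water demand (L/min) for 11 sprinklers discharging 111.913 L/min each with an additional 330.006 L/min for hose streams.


Sprinkler demand = 11 * 111.913 = 1231.043 L/min
Total = 1231.043 + 330.006 = 1561.049 L/min

1561.049 L/min


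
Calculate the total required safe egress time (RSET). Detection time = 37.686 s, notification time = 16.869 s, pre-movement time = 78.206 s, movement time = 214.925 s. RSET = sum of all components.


Total = 37.686 + 16.869 + 78.206 + 214.925 = 347.686 s

347.686 s


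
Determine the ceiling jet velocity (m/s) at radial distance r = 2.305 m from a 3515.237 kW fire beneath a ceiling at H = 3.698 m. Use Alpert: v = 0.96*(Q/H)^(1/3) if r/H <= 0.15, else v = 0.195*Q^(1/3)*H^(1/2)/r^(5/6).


r/H = 2.305 / 3.698 = 0.62331
r/H > 0.15, so v = 0.195*Q^(1/3)*H^(1/2)/r^(5/6)
Q^(1/3) = 15.205
H^(1/2) = 1.9230
r^(5/6) = 2.0055
v = 0.195 * 15.205 * 1.9230 / 2.0055 = 2.8430 m/s

2.8430 m/s


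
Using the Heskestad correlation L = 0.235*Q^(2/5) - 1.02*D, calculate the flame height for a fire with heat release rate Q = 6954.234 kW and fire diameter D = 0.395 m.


Q^(2/5) = 34.427
0.235 * Q^(2/5) = 8.0904
1.02 * D = 0.40290
L = 7.6875 m

7.6875 m


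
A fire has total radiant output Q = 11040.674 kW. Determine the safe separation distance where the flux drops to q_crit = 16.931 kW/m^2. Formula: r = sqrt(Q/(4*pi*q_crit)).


4*pi*q_crit = 212.76
Q/(4*pi*q_crit) = 51.892
r = sqrt(51.892) = 7.2036 m

7.2036 m


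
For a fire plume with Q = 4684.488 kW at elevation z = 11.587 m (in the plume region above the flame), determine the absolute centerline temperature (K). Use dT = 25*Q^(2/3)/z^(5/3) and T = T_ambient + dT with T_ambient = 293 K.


Q^(2/3) = 279.97
z^(5/3) = 59.331
dT = 25 * 279.97 / 59.331 = 117.97 K
T = 293 + 117.97 = 410.97 K

410.97 K


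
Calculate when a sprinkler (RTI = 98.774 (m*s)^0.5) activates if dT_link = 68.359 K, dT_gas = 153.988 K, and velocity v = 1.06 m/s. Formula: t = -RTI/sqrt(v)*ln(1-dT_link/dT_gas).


dT_link/dT_gas = 0.44392
ln(1 - 0.44392) = -0.58685
t = -98.774 / sqrt(1.06) * -0.58685 = 56.301 s

56.301 s


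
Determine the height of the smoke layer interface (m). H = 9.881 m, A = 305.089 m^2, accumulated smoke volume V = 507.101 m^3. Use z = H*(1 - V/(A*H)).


V/(A*H) = 0.16822
1 - 0.16822 = 0.83178
z = 9.881 * 0.83178 = 8.2189 m

8.2189 m


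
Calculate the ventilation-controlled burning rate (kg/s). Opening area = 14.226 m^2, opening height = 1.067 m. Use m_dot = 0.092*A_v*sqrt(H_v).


sqrt(H_v) = 1.0330
m_dot = 0.092 * 14.226 * 1.0330 = 1.3519 kg/s

1.3519 kg/s


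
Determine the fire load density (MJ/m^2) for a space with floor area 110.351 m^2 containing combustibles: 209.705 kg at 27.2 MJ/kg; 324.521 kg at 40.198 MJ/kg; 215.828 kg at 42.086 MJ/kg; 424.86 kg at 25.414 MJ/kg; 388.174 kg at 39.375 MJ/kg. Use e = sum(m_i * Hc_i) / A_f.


Total energy = 209.705*27.2 + 324.521*40.198 + 215.828*42.086 + 424.86*25.414 + 388.174*39.375
= 5703.976 + 13045.10 + 9083.337 + 10797.39 + 15284.35
= 53914.15 MJ
e = 53914.15 / 110.351 = 488.57 MJ/m^2

488.57 MJ/m^2


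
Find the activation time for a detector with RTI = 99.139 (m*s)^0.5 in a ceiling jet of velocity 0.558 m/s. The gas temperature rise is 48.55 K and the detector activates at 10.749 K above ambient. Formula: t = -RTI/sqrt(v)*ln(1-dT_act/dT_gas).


dT_act/dT_gas = 0.22140
ln(1 - 0.22140) = -0.25026
t = -99.139 / sqrt(0.558) * -0.25026 = 33.214 s

33.214 s


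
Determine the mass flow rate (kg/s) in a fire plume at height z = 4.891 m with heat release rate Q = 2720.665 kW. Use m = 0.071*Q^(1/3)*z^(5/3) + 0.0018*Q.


Q^(1/3) = 13.960
z^(5/3) = 14.093
First term = 0.071 * 13.960 * 14.093 = 13.968
Second term = 0.0018 * 2720.665 = 4.8972
m = 18.866 kg/s

18.866 kg/s


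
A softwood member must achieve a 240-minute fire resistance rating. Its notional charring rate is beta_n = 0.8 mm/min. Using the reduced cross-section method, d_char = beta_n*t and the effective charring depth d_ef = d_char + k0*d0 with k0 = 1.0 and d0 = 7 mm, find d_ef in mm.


d_char = 0.8 * 240 = 192 mm
d_ef = 192 + 1.0*7 = 199 mm

199 mm


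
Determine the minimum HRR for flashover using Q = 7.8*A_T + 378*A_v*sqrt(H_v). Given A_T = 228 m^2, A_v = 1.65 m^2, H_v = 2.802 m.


7.8*A_T = 1778.4
sqrt(H_v) = 1.6739
378*A_v*sqrt(H_v) = 1044.0
Q = 1778.4 + 1044.0 = 2822.4 kW

2822.4 kW


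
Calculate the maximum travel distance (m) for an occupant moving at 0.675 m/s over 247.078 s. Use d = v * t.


d = 0.675 * 247.078 = 166.78 m

166.78 m


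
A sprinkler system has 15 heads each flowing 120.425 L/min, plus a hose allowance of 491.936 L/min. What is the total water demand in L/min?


Sprinkler demand = 15 * 120.425 = 1806.375 L/min
Total = 1806.375 + 491.936 = 2298.311 L/min

2298.311 L/min


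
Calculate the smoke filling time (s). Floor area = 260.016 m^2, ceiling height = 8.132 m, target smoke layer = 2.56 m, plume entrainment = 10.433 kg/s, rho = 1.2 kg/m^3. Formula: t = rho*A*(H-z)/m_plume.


H - z = 5.572 m
t = 1.2 * 260.016 * 5.572 / 10.433 = 166.64 s

166.64 s


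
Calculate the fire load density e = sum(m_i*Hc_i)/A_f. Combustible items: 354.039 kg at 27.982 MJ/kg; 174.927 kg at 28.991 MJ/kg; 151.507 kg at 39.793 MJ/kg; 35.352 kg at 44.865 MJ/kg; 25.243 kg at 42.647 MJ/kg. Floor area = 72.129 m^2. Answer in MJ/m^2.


Total energy = 354.039*27.982 + 174.927*28.991 + 151.507*39.793 + 35.352*44.865 + 25.243*42.647
= 9906.719 + 5071.309 + 6028.918 + 1586.067 + 1076.538
= 23669.55 MJ
e = 23669.55 / 72.129 = 328.16 MJ/m^2

328.16 MJ/m^2


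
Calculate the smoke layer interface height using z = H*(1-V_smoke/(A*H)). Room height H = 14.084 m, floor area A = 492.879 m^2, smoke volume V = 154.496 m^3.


V/(A*H) = 0.022256
1 - 0.022256 = 0.97774
z = 14.084 * 0.97774 = 13.771 m

13.771 m


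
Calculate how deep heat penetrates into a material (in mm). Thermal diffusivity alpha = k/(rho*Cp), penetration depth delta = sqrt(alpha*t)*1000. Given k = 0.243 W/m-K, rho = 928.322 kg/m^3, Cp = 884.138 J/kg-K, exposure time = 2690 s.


alpha = 0.243 / (928.322 * 884.138) = 2.9607e-07 m^2/s
alpha * t = 0.00079642
delta = sqrt(0.00079642) * 1000 = 28.221 mm

28.221 mm


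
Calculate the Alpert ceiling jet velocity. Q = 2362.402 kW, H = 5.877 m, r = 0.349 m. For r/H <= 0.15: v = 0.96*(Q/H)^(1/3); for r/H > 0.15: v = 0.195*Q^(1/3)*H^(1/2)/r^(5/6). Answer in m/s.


r/H = 0.349 / 5.877 = 0.059384
r/H <= 0.15, so v = 0.96*(Q/H)^(1/3)
Q/H = 401.97
(Q/H)^(1/3) = 7.3802
v = 0.96 * 7.3802 = 7.0850 m/s

7.0850 m/s


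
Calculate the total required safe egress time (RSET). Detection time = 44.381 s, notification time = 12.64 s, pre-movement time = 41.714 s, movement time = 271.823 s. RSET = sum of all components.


Total = 44.381 + 12.64 + 41.714 + 271.823 = 370.558 s

370.558 s


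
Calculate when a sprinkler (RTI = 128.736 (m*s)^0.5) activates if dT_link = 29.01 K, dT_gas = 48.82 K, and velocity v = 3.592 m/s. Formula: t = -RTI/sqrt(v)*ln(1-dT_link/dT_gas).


dT_link/dT_gas = 0.59422
ln(1 - 0.59422) = -0.90195
t = -128.736 / sqrt(3.592) * -0.90195 = 61.265 s

61.265 s


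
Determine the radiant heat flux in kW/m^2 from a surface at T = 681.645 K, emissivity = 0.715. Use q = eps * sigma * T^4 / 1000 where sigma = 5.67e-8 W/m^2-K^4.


T^4 = 2.1589e+11
q = 0.715 * 5.67e-8 * 2.1589e+11 / 1000 = 8.7523 kW/m^2

8.7523 kW/m^2


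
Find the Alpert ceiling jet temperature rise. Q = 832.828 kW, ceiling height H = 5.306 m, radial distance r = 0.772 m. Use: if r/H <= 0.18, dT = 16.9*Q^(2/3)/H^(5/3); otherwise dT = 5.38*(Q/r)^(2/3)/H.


r/H = 0.772 / 5.306 = 0.14550
r/H <= 0.18, so dT = 16.9*Q^(2/3)/H^(5/3)
Q^(2/3) = 88.519
H^(5/3) = 16.142
dT = 16.9 * 88.519 / 16.142 = 92.678 K

92.678 K


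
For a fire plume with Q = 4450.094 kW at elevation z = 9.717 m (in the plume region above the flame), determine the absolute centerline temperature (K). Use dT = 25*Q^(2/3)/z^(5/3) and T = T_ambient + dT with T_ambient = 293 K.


Q^(2/3) = 270.55
z^(5/3) = 44.247
dT = 25 * 270.55 / 44.247 = 152.86 K
T = 293 + 152.86 = 445.86 K

445.86 K


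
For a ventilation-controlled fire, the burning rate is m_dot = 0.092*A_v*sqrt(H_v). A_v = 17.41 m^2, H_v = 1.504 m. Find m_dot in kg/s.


sqrt(H_v) = 1.2264
m_dot = 0.092 * 17.41 * 1.2264 = 1.9643 kg/s

1.9643 kg/s


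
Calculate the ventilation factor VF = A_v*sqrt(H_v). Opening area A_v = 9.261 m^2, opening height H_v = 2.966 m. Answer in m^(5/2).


sqrt(H_v) = 1.7222
VF = 9.261 * 1.7222 = 15.949 m^(5/2)

15.949 m^(5/2)


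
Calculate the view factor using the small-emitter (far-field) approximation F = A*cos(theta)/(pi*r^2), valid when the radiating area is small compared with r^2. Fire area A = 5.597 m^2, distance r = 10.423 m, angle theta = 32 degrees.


cos(32 deg) = 0.84805
pi*r^2 = 341.30
F = 5.597 * 0.84805 / 341.30 = 0.013907

0.013907


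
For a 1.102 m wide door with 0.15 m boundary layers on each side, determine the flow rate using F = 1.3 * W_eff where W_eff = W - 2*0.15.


W_eff = 1.102 - 0.30 = 0.802 m
F = 1.3 * 0.802 = 1.0426 persons/s

1.0426 persons/s


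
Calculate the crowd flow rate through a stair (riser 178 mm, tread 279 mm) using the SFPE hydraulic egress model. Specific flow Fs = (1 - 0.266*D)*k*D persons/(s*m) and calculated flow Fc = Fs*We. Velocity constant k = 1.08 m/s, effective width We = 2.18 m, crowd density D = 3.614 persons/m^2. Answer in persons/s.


1 - 0.266*D = 1 - 0.266*3.614 = 0.038676
Fs = 0.038676 * 1.08 * 3.614 = 0.15096 persons/(s*m)
Fc = 0.15096 * 2.18 = 0.32909 persons/s

0.32909 persons/s


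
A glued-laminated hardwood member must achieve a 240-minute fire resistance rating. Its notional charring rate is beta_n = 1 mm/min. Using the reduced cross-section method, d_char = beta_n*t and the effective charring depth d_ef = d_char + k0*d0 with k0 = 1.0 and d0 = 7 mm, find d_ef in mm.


d_char = 1 * 240 = 240 mm
d_ef = 240 + 1.0*7 = 247 mm

247 mm


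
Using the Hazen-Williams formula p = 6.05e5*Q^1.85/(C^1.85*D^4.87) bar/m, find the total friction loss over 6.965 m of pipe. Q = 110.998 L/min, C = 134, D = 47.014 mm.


Q^1.85 = 6079.0
C^1.85 = 8612.8
D^4.87 = 1.3923e+08
p/m = 0.0030669 bar/m
p_total = 0.0030669 * 6.965 = 0.021361 bar

0.021361 bar


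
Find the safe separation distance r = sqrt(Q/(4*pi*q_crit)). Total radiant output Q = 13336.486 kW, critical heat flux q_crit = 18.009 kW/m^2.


4*pi*q_crit = 226.31
Q/(4*pi*q_crit) = 58.931
r = sqrt(58.931) = 7.6766 m

7.6766 m


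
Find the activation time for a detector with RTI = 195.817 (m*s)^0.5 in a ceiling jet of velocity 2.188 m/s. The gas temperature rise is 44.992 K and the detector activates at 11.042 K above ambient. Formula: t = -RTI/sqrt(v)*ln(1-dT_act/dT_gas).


dT_act/dT_gas = 0.24542
ln(1 - 0.24542) = -0.28160
t = -195.817 / sqrt(2.188) * -0.28160 = 37.278 s

37.278 s


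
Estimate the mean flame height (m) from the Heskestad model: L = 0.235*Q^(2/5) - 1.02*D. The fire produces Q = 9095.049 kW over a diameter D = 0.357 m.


Q^(2/5) = 38.329
0.235 * Q^(2/5) = 9.0072
1.02 * D = 0.36414
L = 8.6431 m

8.6431 m


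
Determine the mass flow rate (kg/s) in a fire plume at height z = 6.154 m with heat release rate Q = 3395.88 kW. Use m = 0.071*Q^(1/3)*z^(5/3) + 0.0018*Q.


Q^(1/3) = 15.031
z^(5/3) = 20.666
First term = 0.071 * 15.031 * 20.666 = 22.055
Second term = 0.0018 * 3395.88 = 6.1126
m = 28.167 kg/s

28.167 kg/s


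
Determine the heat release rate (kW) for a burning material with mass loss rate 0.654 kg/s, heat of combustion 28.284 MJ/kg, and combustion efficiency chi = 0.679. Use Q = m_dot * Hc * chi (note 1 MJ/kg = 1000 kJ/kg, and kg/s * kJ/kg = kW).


Hc = 28.284 MJ/kg = 28.284 * 1000 kJ/kg = 28284 kJ/kg
Q = 0.654 kg/s * 28284 kJ/kg * 0.679 = 12560 kW

12560 kW


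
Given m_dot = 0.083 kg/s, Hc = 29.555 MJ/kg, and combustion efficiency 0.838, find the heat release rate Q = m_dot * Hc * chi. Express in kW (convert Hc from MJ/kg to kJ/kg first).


Hc = 29.555 MJ/kg = 29.555 * 1000 kJ/kg = 29555 kJ/kg
Q = 0.083 kg/s * 29555 kJ/kg * 0.838 = 2055.7 kW

2055.7 kW


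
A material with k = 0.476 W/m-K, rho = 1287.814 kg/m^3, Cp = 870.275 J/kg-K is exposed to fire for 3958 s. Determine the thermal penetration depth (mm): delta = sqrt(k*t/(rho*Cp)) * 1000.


alpha = 0.476 / (1287.814 * 870.275) = 4.2471e-07 m^2/s
alpha * t = 0.0016810
delta = sqrt(0.0016810) * 1000 = 41.000 mm

41.000 mm


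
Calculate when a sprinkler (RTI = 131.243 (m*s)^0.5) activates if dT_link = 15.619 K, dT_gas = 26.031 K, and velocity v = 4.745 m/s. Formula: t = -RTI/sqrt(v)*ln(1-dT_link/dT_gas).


dT_link/dT_gas = 0.60002
ln(1 - 0.60002) = -0.91633
t = -131.243 / sqrt(4.745) * -0.91633 = 55.209 s

55.209 s


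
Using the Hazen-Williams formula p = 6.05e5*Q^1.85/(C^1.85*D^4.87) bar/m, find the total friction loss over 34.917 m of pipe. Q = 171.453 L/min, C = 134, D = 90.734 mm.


Q^1.85 = 13588
C^1.85 = 8612.8
D^4.87 = 3.4225e+09
p/m = 0.00027889 bar/m
p_total = 0.00027889 * 34.917 = 0.0097382 bar

0.0097382 bar


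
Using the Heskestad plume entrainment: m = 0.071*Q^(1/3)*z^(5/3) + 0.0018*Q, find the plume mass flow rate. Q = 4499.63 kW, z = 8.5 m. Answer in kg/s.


Q^(1/3) = 16.509
z^(5/3) = 35.402
First term = 0.071 * 16.509 * 35.402 = 41.497
Second term = 0.0018 * 4499.63 = 8.0993
m = 49.596 kg/s

49.596 kg/s


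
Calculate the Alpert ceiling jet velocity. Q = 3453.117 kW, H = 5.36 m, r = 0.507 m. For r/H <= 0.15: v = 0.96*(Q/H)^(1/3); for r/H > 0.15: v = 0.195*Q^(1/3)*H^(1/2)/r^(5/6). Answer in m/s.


r/H = 0.507 / 5.36 = 0.094590
r/H <= 0.15, so v = 0.96*(Q/H)^(1/3)
Q/H = 644.24
(Q/H)^(1/3) = 8.6367
v = 0.96 * 8.6367 = 8.2913 m/s

8.2913 m/s


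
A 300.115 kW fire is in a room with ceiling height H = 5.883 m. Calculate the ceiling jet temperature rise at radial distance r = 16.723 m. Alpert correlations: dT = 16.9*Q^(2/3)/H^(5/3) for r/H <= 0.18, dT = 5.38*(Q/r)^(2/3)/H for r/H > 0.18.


r/H = 16.723 / 5.883 = 2.8426
r/H > 0.18, so dT = 5.38*(Q/r)^(2/3)/H
Q/r = 17.946
(Q/r)^(2/3) = 6.8546
dT = 5.38 * 6.8546 / 5.883 = 6.2685 K

6.2685 K


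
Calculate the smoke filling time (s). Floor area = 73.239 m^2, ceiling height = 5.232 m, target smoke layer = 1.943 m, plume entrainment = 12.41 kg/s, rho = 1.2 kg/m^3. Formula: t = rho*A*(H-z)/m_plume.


H - z = 3.289 m
t = 1.2 * 73.239 * 3.289 / 12.41 = 23.292 s

23.292 s


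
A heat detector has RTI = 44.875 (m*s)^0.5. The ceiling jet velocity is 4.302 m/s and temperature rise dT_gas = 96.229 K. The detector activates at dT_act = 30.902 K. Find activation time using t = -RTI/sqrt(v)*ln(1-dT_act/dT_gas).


dT_act/dT_gas = 0.32113
ln(1 - 0.32113) = -0.38733
t = -44.875 / sqrt(4.302) * -0.38733 = 8.3800 s

8.3800 s


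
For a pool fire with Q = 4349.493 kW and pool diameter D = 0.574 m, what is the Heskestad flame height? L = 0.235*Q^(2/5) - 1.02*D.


Q^(2/5) = 28.535
0.235 * Q^(2/5) = 6.7057
1.02 * D = 0.58548
L = 6.1202 m

6.1202 m


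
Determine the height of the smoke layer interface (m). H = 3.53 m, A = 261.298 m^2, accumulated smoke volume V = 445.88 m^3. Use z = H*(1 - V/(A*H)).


V/(A*H) = 0.48340
1 - 0.48340 = 0.51660
z = 3.53 * 0.51660 = 1.8236 m

1.8236 m


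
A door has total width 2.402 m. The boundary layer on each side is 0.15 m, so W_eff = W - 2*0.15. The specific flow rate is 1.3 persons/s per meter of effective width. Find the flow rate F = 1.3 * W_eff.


W_eff = 2.402 - 0.30 = 2.102 m
F = 1.3 * 2.102 = 2.7326 persons/s

2.7326 persons/s


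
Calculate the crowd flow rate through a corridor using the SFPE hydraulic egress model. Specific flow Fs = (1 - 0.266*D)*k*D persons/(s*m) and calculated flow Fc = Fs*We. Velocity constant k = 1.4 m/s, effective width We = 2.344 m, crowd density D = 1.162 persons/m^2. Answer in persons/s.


1 - 0.266*D = 1 - 0.266*1.162 = 0.69091
Fs = 0.69091 * 1.4 * 1.162 = 1.1240 persons/(s*m)
Fc = 1.1240 * 2.344 = 2.6346 persons/s

2.6346 persons/s


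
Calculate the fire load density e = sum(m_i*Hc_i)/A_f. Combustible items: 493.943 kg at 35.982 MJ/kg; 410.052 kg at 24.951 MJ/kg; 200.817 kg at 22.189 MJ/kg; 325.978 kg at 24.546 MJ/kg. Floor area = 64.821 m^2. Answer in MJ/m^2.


Total energy = 493.943*35.982 + 410.052*24.951 + 200.817*22.189 + 325.978*24.546
= 17773.06 + 10231.21 + 4455.928 + 8001.456
= 40461.65 MJ
e = 40461.65 / 64.821 = 624.21 MJ/m^2

624.21 MJ/m^2


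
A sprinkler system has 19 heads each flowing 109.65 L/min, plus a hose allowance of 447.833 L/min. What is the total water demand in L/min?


Sprinkler demand = 19 * 109.65 = 2083.35 L/min
Total = 2083.35 + 447.833 = 2531.183 L/min

2531.183 L/min


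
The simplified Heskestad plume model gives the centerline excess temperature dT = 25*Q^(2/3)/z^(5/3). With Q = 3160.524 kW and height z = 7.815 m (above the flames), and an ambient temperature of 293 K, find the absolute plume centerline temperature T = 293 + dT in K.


Q^(2/3) = 215.36
z^(5/3) = 30.776
dT = 25 * 215.36 / 30.776 = 174.94 K
T = 293 + 174.94 = 467.94 K

467.94 K


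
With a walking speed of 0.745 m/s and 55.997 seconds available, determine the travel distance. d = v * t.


d = 0.745 * 55.997 = 41.718 m

41.718 m


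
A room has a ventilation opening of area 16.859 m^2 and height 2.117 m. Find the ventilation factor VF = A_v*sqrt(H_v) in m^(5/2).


sqrt(H_v) = 1.4550
VF = 16.859 * 1.4550 = 24.530 m^(5/2)

24.530 m^(5/2)


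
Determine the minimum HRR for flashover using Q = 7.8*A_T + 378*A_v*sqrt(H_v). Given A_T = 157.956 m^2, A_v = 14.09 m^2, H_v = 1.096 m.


7.8*A_T = 1232.1
sqrt(H_v) = 1.0469
378*A_v*sqrt(H_v) = 5575.8
Q = 1232.1 + 5575.8 = 6807.9 kW

6807.9 kW


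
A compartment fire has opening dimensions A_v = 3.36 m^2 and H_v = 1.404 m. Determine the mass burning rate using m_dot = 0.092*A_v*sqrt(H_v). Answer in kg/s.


sqrt(H_v) = 1.1849
m_dot = 0.092 * 3.36 * 1.1849 = 0.36628 kg/s

0.36628 kg/s


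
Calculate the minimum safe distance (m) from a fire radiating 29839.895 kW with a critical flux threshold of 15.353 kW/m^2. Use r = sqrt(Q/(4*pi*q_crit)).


4*pi*q_crit = 192.93
Q/(4*pi*q_crit) = 154.67
r = sqrt(154.67) = 12.436 m

12.436 m


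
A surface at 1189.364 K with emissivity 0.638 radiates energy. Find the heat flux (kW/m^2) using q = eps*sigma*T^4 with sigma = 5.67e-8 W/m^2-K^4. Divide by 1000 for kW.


T^4 = 2.0011e+12
q = 0.638 * 5.67e-8 * 2.0011e+12 / 1000 = 72.387 kW/m^2

72.387 kW/m^2


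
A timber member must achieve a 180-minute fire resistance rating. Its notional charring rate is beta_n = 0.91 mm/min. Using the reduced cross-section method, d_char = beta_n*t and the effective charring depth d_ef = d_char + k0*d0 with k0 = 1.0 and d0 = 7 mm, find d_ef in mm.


d_char = 0.91 * 180 = 163.8 mm
d_ef = 163.8 + 1.0*7 = 170.8 mm

170.8 mm


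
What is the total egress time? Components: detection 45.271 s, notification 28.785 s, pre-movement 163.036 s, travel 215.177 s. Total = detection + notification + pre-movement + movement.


Total = 45.271 + 28.785 + 163.036 + 215.177 = 452.269 s

452.269 s


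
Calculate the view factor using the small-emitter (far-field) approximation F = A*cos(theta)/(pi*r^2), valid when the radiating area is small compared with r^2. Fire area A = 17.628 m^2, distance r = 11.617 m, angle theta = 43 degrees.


cos(43 deg) = 0.73135
pi*r^2 = 423.97
F = 17.628 * 0.73135 / 423.97 = 0.030408

0.030408


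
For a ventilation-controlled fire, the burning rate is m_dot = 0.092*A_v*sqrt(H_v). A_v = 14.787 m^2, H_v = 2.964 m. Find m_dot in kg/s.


sqrt(H_v) = 1.7216
m_dot = 0.092 * 14.787 * 1.7216 = 2.3421 kg/s

2.3421 kg/s


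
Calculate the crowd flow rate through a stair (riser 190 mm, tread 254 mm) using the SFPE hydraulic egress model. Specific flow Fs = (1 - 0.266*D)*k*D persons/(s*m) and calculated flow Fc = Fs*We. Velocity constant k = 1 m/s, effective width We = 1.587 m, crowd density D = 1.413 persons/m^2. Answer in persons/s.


1 - 0.266*D = 1 - 0.266*1.413 = 0.62414
Fs = 0.62414 * 1 * 1.413 = 0.88191 persons/(s*m)
Fc = 0.88191 * 1.587 = 1.3996 persons/s

1.3996 persons/s


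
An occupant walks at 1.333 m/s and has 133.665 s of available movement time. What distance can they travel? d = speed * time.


d = 1.333 * 133.665 = 178.18 m

178.18 m


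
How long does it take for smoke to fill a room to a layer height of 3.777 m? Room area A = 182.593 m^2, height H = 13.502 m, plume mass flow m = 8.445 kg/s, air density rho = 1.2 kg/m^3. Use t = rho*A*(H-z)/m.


H - z = 9.725 m
t = 1.2 * 182.593 * 9.725 / 8.445 = 252.32 s

252.32 s


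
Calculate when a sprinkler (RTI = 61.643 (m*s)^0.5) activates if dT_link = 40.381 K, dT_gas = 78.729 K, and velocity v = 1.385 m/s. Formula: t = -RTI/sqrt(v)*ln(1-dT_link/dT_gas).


dT_link/dT_gas = 0.51291
ln(1 - 0.51291) = -0.71931
t = -61.643 / sqrt(1.385) * -0.71931 = 37.677 s

37.677 s


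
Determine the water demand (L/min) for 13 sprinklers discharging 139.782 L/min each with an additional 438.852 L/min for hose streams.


Sprinkler demand = 13 * 139.782 = 1817.166 L/min
Total = 1817.166 + 438.852 = 2256.018 L/min

2256.018 L/min


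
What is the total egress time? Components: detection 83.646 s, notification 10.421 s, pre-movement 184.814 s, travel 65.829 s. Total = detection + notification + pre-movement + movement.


Total = 83.646 + 10.421 + 184.814 + 65.829 = 344.71 s

344.71 s


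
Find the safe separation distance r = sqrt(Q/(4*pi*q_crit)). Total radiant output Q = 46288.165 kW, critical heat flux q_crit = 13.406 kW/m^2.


4*pi*q_crit = 168.46
Q/(4*pi*q_crit) = 274.76
r = sqrt(274.76) = 16.576 m

16.576 m


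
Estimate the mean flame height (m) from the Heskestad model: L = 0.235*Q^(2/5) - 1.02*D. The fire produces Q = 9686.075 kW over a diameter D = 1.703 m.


Q^(2/5) = 39.306
0.235 * Q^(2/5) = 9.2369
1.02 * D = 1.7371
L = 7.4999 m

7.4999 m


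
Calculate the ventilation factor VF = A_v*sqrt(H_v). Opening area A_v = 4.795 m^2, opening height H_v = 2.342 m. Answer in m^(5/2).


sqrt(H_v) = 1.5304
VF = 4.795 * 1.5304 = 7.3381 m^(5/2)

7.3381 m^(5/2)


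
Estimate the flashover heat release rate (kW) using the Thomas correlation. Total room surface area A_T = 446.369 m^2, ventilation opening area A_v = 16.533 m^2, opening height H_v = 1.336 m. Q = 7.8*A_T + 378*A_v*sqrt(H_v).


7.8*A_T = 3481.7
sqrt(H_v) = 1.1559
378*A_v*sqrt(H_v) = 7223.5
Q = 3481.7 + 7223.5 = 10705 kW

10705 kW


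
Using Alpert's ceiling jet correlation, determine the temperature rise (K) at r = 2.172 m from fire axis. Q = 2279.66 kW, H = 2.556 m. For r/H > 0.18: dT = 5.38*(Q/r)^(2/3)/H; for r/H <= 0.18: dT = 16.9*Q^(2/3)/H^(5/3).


r/H = 2.172 / 2.556 = 0.84977
r/H > 0.18, so dT = 5.38*(Q/r)^(2/3)/H
Q/r = 1049.6
(Q/r)^(2/3) = 103.28
dT = 5.38 * 103.28 / 2.556 = 217.38 K

217.38 K


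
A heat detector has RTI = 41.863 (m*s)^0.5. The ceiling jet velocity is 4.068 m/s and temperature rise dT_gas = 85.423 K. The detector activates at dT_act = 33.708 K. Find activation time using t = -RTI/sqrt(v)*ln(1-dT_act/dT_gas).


dT_act/dT_gas = 0.39460
ln(1 - 0.39460) = -0.50187
t = -41.863 / sqrt(4.068) * -0.50187 = 10.417 s

10.417 s


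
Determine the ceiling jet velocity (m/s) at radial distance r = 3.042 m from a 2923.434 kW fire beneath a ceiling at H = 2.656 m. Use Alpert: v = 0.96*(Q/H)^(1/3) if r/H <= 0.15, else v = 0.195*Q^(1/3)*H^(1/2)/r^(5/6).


r/H = 3.042 / 2.656 = 1.1453
r/H > 0.15, so v = 0.195*Q^(1/3)*H^(1/2)/r^(5/6)
Q^(1/3) = 14.299
H^(1/2) = 1.6297
r^(5/6) = 2.5272
v = 0.195 * 14.299 * 1.6297 / 2.5272 = 1.7981 m/s

1.7981 m/s


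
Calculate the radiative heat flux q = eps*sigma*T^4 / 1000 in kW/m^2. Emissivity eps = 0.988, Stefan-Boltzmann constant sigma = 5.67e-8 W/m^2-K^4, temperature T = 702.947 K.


T^4 = 2.4417e+11
q = 0.988 * 5.67e-8 * 2.4417e+11 / 1000 = 13.678 kW/m^2

13.678 kW/m^2


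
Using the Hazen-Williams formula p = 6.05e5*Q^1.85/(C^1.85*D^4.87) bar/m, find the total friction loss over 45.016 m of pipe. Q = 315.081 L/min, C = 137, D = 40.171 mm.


Q^1.85 = 41887
C^1.85 = 8972.9
D^4.87 = 6.4722e+07
p/m = 0.043636 bar/m
p_total = 0.043636 * 45.016 = 1.9643 bar

1.9643 bar


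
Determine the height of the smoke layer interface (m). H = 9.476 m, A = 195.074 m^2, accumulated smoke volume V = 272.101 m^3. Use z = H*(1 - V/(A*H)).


V/(A*H) = 0.14720
1 - 0.14720 = 0.85280
z = 9.476 * 0.85280 = 8.0811 m

8.0811 m


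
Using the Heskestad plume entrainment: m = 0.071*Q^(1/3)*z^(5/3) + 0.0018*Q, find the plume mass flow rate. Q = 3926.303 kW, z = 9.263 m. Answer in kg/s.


Q^(1/3) = 15.776
z^(5/3) = 40.856
First term = 0.071 * 15.776 * 40.856 = 45.762
Second term = 0.0018 * 3926.303 = 7.0673
m = 52.829 kg/s

52.829 kg/s


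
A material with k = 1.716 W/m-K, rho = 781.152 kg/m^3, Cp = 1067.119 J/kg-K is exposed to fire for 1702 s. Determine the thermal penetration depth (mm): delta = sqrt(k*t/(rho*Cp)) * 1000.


alpha = 1.716 / (781.152 * 1067.119) = 2.0586e-06 m^2/s
alpha * t = 0.0035037
delta = sqrt(0.0035037) * 1000 = 59.192 mm

59.192 mm


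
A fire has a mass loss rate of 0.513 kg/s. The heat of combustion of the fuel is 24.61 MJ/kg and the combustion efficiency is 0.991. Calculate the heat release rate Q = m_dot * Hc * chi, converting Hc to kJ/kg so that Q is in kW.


Hc = 24.61 MJ/kg = 24.61 * 1000 kJ/kg = 24610 kJ/kg
Q = 0.513 kg/s * 24610 kJ/kg * 0.991 = 12511 kW

12511 kW


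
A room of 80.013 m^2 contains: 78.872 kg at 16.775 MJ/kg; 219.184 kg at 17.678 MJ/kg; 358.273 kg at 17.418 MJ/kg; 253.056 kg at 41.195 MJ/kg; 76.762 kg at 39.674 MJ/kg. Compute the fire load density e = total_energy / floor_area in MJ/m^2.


Total energy = 78.872*16.775 + 219.184*17.678 + 358.273*17.418 + 253.056*41.195 + 76.762*39.674
= 1323.078 + 3874.735 + 6240.399 + 10424.64 + 3045.456
= 24908.31 MJ
e = 24908.31 / 80.013 = 311.30 MJ/m^2

311.30 MJ/m^2


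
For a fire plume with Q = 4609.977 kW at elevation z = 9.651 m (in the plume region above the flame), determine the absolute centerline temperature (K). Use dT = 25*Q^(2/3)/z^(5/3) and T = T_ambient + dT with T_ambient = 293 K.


Q^(2/3) = 276.99
z^(5/3) = 43.748
dT = 25 * 276.99 / 43.748 = 158.29 K
T = 293 + 158.29 = 451.29 K

451.29 K
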